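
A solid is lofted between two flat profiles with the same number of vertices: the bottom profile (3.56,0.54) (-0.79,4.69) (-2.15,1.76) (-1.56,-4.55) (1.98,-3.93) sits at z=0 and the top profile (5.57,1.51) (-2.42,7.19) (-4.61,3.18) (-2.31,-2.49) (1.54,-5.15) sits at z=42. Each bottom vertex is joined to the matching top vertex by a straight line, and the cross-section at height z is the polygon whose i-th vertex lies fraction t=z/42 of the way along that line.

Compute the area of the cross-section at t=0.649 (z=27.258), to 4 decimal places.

Area at t=0.649: 54.5744

Cross-section at t=0.649: each vertex is (1-t)·p0[i] + t·p1[i].
  v1: (1-0.649)·(3.56,0.54) + 0.649·(5.57,1.51) = (4.8645,1.1695)
  v2: (1-0.649)·(-0.79,4.69) + 0.649·(-2.42,7.19) = (-1.8479,6.3125)
  v3: (1-0.649)·(-2.15,1.76) + 0.649·(-4.61,3.18) = (-3.7465,2.6816)
  v4: (1-0.649)·(-1.56,-4.55) + 0.649·(-2.31,-2.49) = (-2.0467,-3.2131)
  v5: (1-0.649)·(1.98,-3.93) + 0.649·(1.54,-5.15) = (1.6944,-4.7218)
Shoelace sum Σ(x_i·y_{i+1} − x_{i+1}·y_i):
  i=1: 4.8645·6.3125 − -1.8479·1.1695 = +32.8682 (running +32.8682)
  i=2: -1.8479·2.6816 − -3.7465·6.3125 = +18.6948 (running +51.5631)
  i=3: -3.7465·-3.2131 − -2.0467·2.6816 = +17.5264 (running +69.0894)
  i=4: -2.0467·-4.7218 − 1.6944·-3.2131 = +15.1086 (running +84.1981)
  i=5: 1.6944·1.1695 − 4.8645·-4.7218 = +24.9508 (running +109.1488)
Area = |Σ|/2 = |109.1488|/2 = 54.5744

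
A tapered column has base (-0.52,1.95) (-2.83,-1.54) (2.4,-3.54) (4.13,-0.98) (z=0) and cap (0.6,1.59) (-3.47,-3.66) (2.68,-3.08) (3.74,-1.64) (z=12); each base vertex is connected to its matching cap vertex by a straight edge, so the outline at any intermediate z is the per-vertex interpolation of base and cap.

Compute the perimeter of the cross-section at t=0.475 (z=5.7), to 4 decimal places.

Perimeter at t=0.475: 18.5303

Cross-section at t=0.475: each vertex is (1-t)·p0[i] + t·p1[i].
  v1: (1-0.475)·(-0.52,1.95) + 0.475·(0.6,1.59) = (0.0120,1.7790)
  v2: (1-0.475)·(-2.83,-1.54) + 0.475·(-3.47,-3.66) = (-3.1340,-2.5470)
  v3: (1-0.475)·(2.4,-3.54) + 0.475·(2.68,-3.08) = (2.5330,-3.3215)
  v4: (1-0.475)·(4.13,-0.98) + 0.475·(3.74,-1.64) = (3.9447,-1.2935)
Perimeter = Σ |v_{i+1} − v_i|:
  edge 1→2: √(-3.1460² + -4.3260²) = 5.3490 (running 5.3490)
  edge 2→3: √(5.6670² + -0.7745²) = 5.7197 (running 11.0687)
  edge 3→4: √(1.4118² + 2.0280²) = 2.4710 (running 13.5397)
  edge 4→1: √(-3.9327² + 3.0725²) = 4.9907 (running 18.5303)
Perimeter = 18.5303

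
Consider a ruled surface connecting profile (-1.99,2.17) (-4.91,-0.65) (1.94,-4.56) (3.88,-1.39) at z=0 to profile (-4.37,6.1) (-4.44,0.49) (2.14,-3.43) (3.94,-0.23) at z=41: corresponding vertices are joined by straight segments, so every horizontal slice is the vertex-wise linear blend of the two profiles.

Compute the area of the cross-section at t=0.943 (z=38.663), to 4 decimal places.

Cross-section at t=0.943: each vertex is (1-t)·p0[i] + t·p1[i].
  v1: (1-0.943)·(-1.99,2.17) + 0.943·(-4.37,6.1) = (-4.2343,5.8760)
  v2: (1-0.943)·(-4.91,-0.65) + 0.943·(-4.44,0.49) = (-4.4668,0.4250)
  v3: (1-0.943)·(1.94,-4.56) + 0.943·(2.14,-3.43) = (2.1286,-3.4944)
  v4: (1-0.943)·(3.88,-1.39) + 0.943·(3.94,-0.23) = (3.9366,-0.2961)
Shoelace sum Σ(x_i·y_{i+1} − x_{i+1}·y_i):
  i=1: -4.2343·0.4250 − -4.4668·5.8760 = +24.4471 (running +24.4471)
  i=2: -4.4668·-3.4944 − 2.1286·0.4250 = +14.7041 (running +39.1512)
  i=3: 2.1286·-0.2961 − 3.9366·-3.4944 = +13.1257 (running +52.2769)
  i=4: 3.9366·5.8760 − -4.2343·-0.2961 = +21.8774 (running +74.1544)
Area = |Σ|/2 = |74.1544|/2 = 37.0772

Area at t=0.943: 37.0772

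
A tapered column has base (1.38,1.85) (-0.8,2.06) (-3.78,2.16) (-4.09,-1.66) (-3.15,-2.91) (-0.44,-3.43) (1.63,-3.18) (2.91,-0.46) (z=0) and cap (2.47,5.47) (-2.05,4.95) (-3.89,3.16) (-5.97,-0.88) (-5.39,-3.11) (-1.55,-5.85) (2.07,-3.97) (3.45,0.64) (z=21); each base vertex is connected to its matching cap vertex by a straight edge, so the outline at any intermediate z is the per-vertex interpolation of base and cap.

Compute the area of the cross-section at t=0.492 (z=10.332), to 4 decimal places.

Cross-section at t=0.492: each vertex is (1-t)·p0[i] + t·p1[i].
  v1: (1-0.492)·(1.38,1.85) + 0.492·(2.47,5.47) = (1.9163,3.6310)
  v2: (1-0.492)·(-0.8,2.06) + 0.492·(-2.05,4.95) = (-1.4150,3.4819)
  v3: (1-0.492)·(-3.78,2.16) + 0.492·(-3.89,3.16) = (-3.8341,2.6520)
  v4: (1-0.492)·(-4.09,-1.66) + 0.492·(-5.97,-0.88) = (-5.0150,-1.2762)
  v5: (1-0.492)·(-3.15,-2.91) + 0.492·(-5.39,-3.11) = (-4.2521,-3.0084)
  v6: (1-0.492)·(-0.44,-3.43) + 0.492·(-1.55,-5.85) = (-0.9861,-4.6206)
  v7: (1-0.492)·(1.63,-3.18) + 0.492·(2.07,-3.97) = (1.8465,-3.5687)
  v8: (1-0.492)·(2.91,-0.46) + 0.492·(3.45,0.64) = (3.1757,0.0812)
Shoelace sum Σ(x_i·y_{i+1} − x_{i+1}·y_i):
  i=1: 1.9163·3.4819 − -1.4150·3.6310 = +11.8102 (running +11.8102)
  i=2: -1.4150·2.6520 − -3.8341·3.4819 = +9.5974 (running +21.4075)
  i=3: -3.8341·-1.2762 − -5.0150·2.6520 = +18.1929 (running +39.6005)
  i=4: -5.0150·-3.0084 − -4.2521·-1.2762 = +9.6603 (running +49.2608)
  i=5: -4.2521·-4.6206 − -0.9861·-3.0084 = +16.6807 (running +65.9415)
  i=6: -0.9861·-3.5687 − 1.8465·-4.6206 = +12.0511 (running +77.9926)
  i=7: 1.8465·0.0812 − 3.1757·-3.5687 = +11.4829 (running +89.4755)
  i=8: 3.1757·3.6310 − 1.9163·0.0812 = +11.3754 (running +100.8509)
Area = |Σ|/2 = |100.8509|/2 = 50.4254

Area at t=0.492: 50.4254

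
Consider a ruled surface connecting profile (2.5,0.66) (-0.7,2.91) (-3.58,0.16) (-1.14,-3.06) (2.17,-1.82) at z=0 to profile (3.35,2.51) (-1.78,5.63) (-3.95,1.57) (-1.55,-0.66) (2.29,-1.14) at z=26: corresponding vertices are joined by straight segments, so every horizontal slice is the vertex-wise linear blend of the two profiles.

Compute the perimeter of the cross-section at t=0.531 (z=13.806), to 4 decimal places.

Cross-section at t=0.531: each vertex is (1-t)·p0[i] + t·p1[i].
  v1: (1-0.531)·(2.5,0.66) + 0.531·(3.35,2.51) = (2.9513,1.6423)
  v2: (1-0.531)·(-0.7,2.91) + 0.531·(-1.78,5.63) = (-1.2735,4.3543)
  v3: (1-0.531)·(-3.58,0.16) + 0.531·(-3.95,1.57) = (-3.7765,0.9087)
  v4: (1-0.531)·(-1.14,-3.06) + 0.531·(-1.55,-0.66) = (-1.3577,-1.7856)
  v5: (1-0.531)·(2.17,-1.82) + 0.531·(2.29,-1.14) = (2.2337,-1.4589)
Perimeter = Σ |v_{i+1} − v_i|:
  edge 1→2: √(-4.2248² + 2.7120²) = 5.0204 (running 5.0204)
  edge 2→3: √(-2.5030² + -3.4456²) = 4.2588 (running 9.2791)
  edge 3→4: √(2.4188² + -2.6943²) = 3.6207 (running 12.8999)
  edge 4→5: √(3.5914² + 0.3267²) = 3.6063 (running 16.5061)
  edge 5→1: √(0.7176² + 3.1013²) = 3.1832 (running 19.6893)
Perimeter = 19.6893

Perimeter at t=0.531: 19.6893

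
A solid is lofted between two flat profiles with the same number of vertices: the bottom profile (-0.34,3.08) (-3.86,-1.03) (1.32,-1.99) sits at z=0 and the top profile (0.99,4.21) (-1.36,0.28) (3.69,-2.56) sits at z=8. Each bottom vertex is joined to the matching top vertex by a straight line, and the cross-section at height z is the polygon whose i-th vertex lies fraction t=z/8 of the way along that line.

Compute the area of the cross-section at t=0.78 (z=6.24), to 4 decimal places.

Area at t=0.78: 13.2433

Cross-section at t=0.78: each vertex is (1-t)·p0[i] + t·p1[i].
  v1: (1-0.78)·(-0.34,3.08) + 0.78·(0.99,4.21) = (0.6974,3.9614)
  v2: (1-0.78)·(-3.86,-1.03) + 0.78·(-1.36,0.28) = (-1.9100,-0.0082)
  v3: (1-0.78)·(1.32,-1.99) + 0.78·(3.69,-2.56) = (3.1686,-2.4346)
Shoelace sum Σ(x_i·y_{i+1} − x_{i+1}·y_i):
  i=1: 0.6974·-0.0082 − -1.9100·3.9614 = +7.5606 (running +7.5606)
  i=2: -1.9100·-2.4346 − 3.1686·-0.0082 = +4.6761 (running +12.2366)
  i=3: 3.1686·3.9614 − 0.6974·-2.4346 = +14.2500 (running +26.4866)
Area = |Σ|/2 = |26.4866|/2 = 13.2433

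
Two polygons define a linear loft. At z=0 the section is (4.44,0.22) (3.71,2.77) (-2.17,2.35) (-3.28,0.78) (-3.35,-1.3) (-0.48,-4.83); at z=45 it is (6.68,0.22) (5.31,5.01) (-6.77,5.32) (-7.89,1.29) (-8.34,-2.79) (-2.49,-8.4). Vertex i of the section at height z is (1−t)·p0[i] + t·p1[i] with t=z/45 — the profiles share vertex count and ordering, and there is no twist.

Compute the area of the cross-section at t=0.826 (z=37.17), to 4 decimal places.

Cross-section at t=0.826: each vertex is (1-t)·p0[i] + t·p1[i].
  v1: (1-0.826)·(4.44,0.22) + 0.826·(6.68,0.22) = (6.2902,0.2200)
  v2: (1-0.826)·(3.71,2.77) + 0.826·(5.31,5.01) = (5.0316,4.6202)
  v3: (1-0.826)·(-2.17,2.35) + 0.826·(-6.77,5.32) = (-5.9696,4.8032)
  v4: (1-0.826)·(-3.28,0.78) + 0.826·(-7.89,1.29) = (-7.0879,1.2013)
  v5: (1-0.826)·(-3.35,-1.3) + 0.826·(-8.34,-2.79) = (-7.4717,-2.5307)
  v6: (1-0.826)·(-0.48,-4.83) + 0.826·(-2.49,-8.4) = (-2.1403,-7.7788)
Shoelace sum Σ(x_i·y_{i+1} − x_{i+1}·y_i):
  i=1: 6.2902·4.6202 − 5.0316·0.2200 = +27.9555 (running +27.9555)
  i=2: 5.0316·4.8032 − -5.9696·4.6202 = +51.7489 (running +79.7043)
  i=3: -5.9696·1.2013 − -7.0879·4.8032 = +26.8735 (running +106.5778)
  i=4: -7.0879·-2.5307 − -7.4717·1.2013 = +26.9130 (running +133.4909)
  i=5: -7.4717·-7.7788 − -2.1403·-2.5307 = +52.7049 (running +186.1958)
  i=6: -2.1403·0.2200 − 6.2902·-7.7788 = +48.4598 (running +234.6555)
Area = |Σ|/2 = |234.6555|/2 = 117.3278

Area at t=0.826: 117.3278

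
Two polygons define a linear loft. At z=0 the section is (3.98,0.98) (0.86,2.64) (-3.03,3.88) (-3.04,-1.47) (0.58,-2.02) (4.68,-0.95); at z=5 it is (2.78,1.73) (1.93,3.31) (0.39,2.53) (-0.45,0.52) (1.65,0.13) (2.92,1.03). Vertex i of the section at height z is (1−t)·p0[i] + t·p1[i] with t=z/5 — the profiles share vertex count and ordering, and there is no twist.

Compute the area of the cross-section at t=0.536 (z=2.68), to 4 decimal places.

Area at t=0.536: 15.9492

Cross-section at t=0.536: each vertex is (1-t)·p0[i] + t·p1[i].
  v1: (1-0.536)·(3.98,0.98) + 0.536·(2.78,1.73) = (3.3368,1.3820)
  v2: (1-0.536)·(0.86,2.64) + 0.536·(1.93,3.31) = (1.4335,2.9991)
  v3: (1-0.536)·(-3.03,3.88) + 0.536·(0.39,2.53) = (-1.1969,3.1564)
  v4: (1-0.536)·(-3.04,-1.47) + 0.536·(-0.45,0.52) = (-1.6518,-0.4034)
  v5: (1-0.536)·(0.58,-2.02) + 0.536·(1.65,0.13) = (1.1535,-0.8676)
  v6: (1-0.536)·(4.68,-0.95) + 0.536·(2.92,1.03) = (3.7366,0.1113)
Shoelace sum Σ(x_i·y_{i+1} − x_{i+1}·y_i):
  i=1: 3.3368·2.9991 − 1.4335·1.3820 = +8.0263 (running +8.0263)
  i=2: 1.4335·3.1564 − -1.1969·2.9991 = +8.1143 (running +16.1407)
  i=3: -1.1969·-0.4034 − -1.6518·3.1564 = +5.6964 (running +21.8371)
  i=4: -1.6518·-0.8676 − 1.1535·-0.4034 = +1.8984 (running +23.7354)
  i=5: 1.1535·0.1113 − 3.7366·-0.8676 = +3.3703 (running +27.1057)
  i=6: 3.7366·1.3820 − 3.3368·0.1113 = +4.7927 (running +31.8984)
Area = |Σ|/2 = |31.8984|/2 = 15.9492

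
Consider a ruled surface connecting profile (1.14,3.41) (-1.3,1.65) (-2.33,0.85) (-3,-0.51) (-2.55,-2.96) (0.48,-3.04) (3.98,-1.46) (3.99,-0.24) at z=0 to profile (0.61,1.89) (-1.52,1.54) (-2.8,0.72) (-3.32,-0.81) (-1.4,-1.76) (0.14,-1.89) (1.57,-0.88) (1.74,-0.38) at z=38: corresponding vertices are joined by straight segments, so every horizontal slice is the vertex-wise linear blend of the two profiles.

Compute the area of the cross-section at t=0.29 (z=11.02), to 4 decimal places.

Area at t=0.29: 24.1140

Cross-section at t=0.29: each vertex is (1-t)·p0[i] + t·p1[i].
  v1: (1-0.29)·(1.14,3.41) + 0.29·(0.61,1.89) = (0.9863,2.9692)
  v2: (1-0.29)·(-1.3,1.65) + 0.29·(-1.52,1.54) = (-1.3638,1.6181)
  v3: (1-0.29)·(-2.33,0.85) + 0.29·(-2.8,0.72) = (-2.4663,0.8123)
  v4: (1-0.29)·(-3,-0.51) + 0.29·(-3.32,-0.81) = (-3.0928,-0.5970)
  v5: (1-0.29)·(-2.55,-2.96) + 0.29·(-1.4,-1.76) = (-2.2165,-2.6120)
  v6: (1-0.29)·(0.48,-3.04) + 0.29·(0.14,-1.89) = (0.3814,-2.7065)
  v7: (1-0.29)·(3.98,-1.46) + 0.29·(1.57,-0.88) = (3.2811,-1.2918)
  v8: (1-0.29)·(3.99,-0.24) + 0.29·(1.74,-0.38) = (3.3375,-0.2806)
Shoelace sum Σ(x_i·y_{i+1} − x_{i+1}·y_i):
  i=1: 0.9863·1.6181 − -1.3638·2.9692 = +5.6453 (running +5.6453)
  i=2: -1.3638·0.8123 − -2.4663·1.6181 = +2.8829 (running +8.5282)
  i=3: -2.4663·-0.5970 − -3.0928·0.8123 = +3.9847 (running +12.5129)
  i=4: -3.0928·-2.6120 − -2.2165·-0.5970 = +6.7551 (running +19.2680)
  i=5: -2.2165·-2.7065 − 0.3814·-2.6120 = +6.9952 (running +26.2632)
  i=6: 0.3814·-1.2918 − 3.2811·-2.7065 = +8.3876 (running +34.6508)
  i=7: 3.2811·-0.2806 − 3.3375·-1.2918 = +3.3907 (running +38.0415)
  i=8: 3.3375·2.9692 − 0.9863·-0.2806 = +10.1865 (running +48.2280)
Area = |Σ|/2 = |48.2280|/2 = 24.1140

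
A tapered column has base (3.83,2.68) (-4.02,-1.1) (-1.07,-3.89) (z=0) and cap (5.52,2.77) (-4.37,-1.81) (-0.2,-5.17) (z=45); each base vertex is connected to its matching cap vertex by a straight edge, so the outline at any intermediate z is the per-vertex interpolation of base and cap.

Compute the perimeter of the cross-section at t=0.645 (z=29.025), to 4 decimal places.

Cross-section at t=0.645: each vertex is (1-t)·p0[i] + t·p1[i].
  v1: (1-0.645)·(3.83,2.68) + 0.645·(5.52,2.77) = (4.9200,2.7381)
  v2: (1-0.645)·(-4.02,-1.1) + 0.645·(-4.37,-1.81) = (-4.2458,-1.5580)
  v3: (1-0.645)·(-1.07,-3.89) + 0.645·(-0.2,-5.17) = (-0.5089,-4.7156)
Perimeter = Σ |v_{i+1} − v_i|:
  edge 1→2: √(-9.1658² + -4.2960²) = 10.1226 (running 10.1226)
  edge 2→3: √(3.7369² + -3.1577²) = 4.8924 (running 15.0150)
  edge 3→1: √(5.4289² + 7.4537²) = 9.2212 (running 24.2361)
Perimeter = 24.2361

Perimeter at t=0.645: 24.2361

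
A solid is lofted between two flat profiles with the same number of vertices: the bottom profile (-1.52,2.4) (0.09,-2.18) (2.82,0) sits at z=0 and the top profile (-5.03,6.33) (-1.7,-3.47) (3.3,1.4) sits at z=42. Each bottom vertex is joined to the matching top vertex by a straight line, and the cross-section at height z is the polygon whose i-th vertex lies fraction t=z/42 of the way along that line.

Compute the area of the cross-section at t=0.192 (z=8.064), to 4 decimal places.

Area at t=0.192: 11.4521

Cross-section at t=0.192: each vertex is (1-t)·p0[i] + t·p1[i].
  v1: (1-0.192)·(-1.52,2.4) + 0.192·(-5.03,6.33) = (-2.1939,3.1546)
  v2: (1-0.192)·(0.09,-2.18) + 0.192·(-1.7,-3.47) = (-0.2537,-2.4277)
  v3: (1-0.192)·(2.82,0) + 0.192·(3.3,1.4) = (2.9122,0.2688)
Shoelace sum Σ(x_i·y_{i+1} − x_{i+1}·y_i):
  i=1: -2.1939·-2.4277 − -0.2537·3.1546 = +6.1264 (running +6.1264)
  i=2: -0.2537·0.2688 − 2.9122·-2.4277 = +7.0016 (running +13.1280)
  i=3: 2.9122·3.1546 − -2.1939·0.2688 = +9.7763 (running +22.9043)
Area = |Σ|/2 = |22.9043|/2 = 11.4521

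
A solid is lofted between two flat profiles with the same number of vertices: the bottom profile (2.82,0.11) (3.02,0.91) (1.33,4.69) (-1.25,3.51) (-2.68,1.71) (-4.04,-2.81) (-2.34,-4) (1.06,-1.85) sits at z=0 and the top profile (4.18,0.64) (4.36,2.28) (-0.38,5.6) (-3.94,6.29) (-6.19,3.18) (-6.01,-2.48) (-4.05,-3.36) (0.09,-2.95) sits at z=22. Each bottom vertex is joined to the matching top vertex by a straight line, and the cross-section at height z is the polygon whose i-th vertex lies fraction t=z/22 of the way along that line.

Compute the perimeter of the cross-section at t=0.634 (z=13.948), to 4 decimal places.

Perimeter at t=0.634: 28.6384

Cross-section at t=0.634: each vertex is (1-t)·p0[i] + t·p1[i].
  v1: (1-0.634)·(2.82,0.11) + 0.634·(4.18,0.64) = (3.6822,0.4460)
  v2: (1-0.634)·(3.02,0.91) + 0.634·(4.36,2.28) = (3.8696,1.7786)
  v3: (1-0.634)·(1.33,4.69) + 0.634·(-0.38,5.6) = (0.2459,5.2669)
  v4: (1-0.634)·(-1.25,3.51) + 0.634·(-3.94,6.29) = (-2.9555,5.2725)
  v5: (1-0.634)·(-2.68,1.71) + 0.634·(-6.19,3.18) = (-4.9053,2.6420)
  v6: (1-0.634)·(-4.04,-2.81) + 0.634·(-6.01,-2.48) = (-5.2890,-2.6008)
  v7: (1-0.634)·(-2.34,-4) + 0.634·(-4.05,-3.36) = (-3.4241,-3.5942)
  v8: (1-0.634)·(1.06,-1.85) + 0.634·(0.09,-2.95) = (0.4450,-2.5474)
Perimeter = Σ |v_{i+1} − v_i|:
  edge 1→2: √(0.1873² + 1.3326²) = 1.3457 (running 1.3457)
  edge 2→3: √(-3.6237² + 3.4884²) = 5.0299 (running 6.3756)
  edge 3→4: √(-3.2013² + 0.0056²) = 3.2013 (running 9.5769)
  edge 4→5: √(-1.9499² + -2.6305²) = 3.2744 (running 12.8513)
  edge 5→6: √(-0.3836² + -5.2428²) = 5.2568 (running 18.1081)
  edge 6→7: √(1.8648² + -0.9935²) = 2.1130 (running 20.2210)
  edge 7→8: √(3.8692² + 1.0468²) = 4.0083 (running 24.2293)
  edge 8→1: √(3.2372² + 2.9934²) = 4.4091 (running 28.6384)
Perimeter = 28.6384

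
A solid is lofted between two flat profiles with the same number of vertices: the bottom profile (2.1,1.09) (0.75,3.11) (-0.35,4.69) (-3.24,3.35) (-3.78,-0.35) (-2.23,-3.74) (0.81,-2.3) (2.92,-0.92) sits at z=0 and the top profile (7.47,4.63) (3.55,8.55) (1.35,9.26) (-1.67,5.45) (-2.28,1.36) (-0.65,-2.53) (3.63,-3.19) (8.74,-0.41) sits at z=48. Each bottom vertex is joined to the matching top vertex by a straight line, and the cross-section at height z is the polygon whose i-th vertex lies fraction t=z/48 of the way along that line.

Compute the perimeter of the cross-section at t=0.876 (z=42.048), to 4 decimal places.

Cross-section at t=0.876: each vertex is (1-t)·p0[i] + t·p1[i].
  v1: (1-0.876)·(2.1,1.09) + 0.876·(7.47,4.63) = (6.8041,4.1910)
  v2: (1-0.876)·(0.75,3.11) + 0.876·(3.55,8.55) = (3.2028,7.8754)
  v3: (1-0.876)·(-0.35,4.69) + 0.876·(1.35,9.26) = (1.1392,8.6933)
  v4: (1-0.876)·(-3.24,3.35) + 0.876·(-1.67,5.45) = (-1.8647,5.1896)
  v5: (1-0.876)·(-3.78,-0.35) + 0.876·(-2.28,1.36) = (-2.4660,1.1480)
  v6: (1-0.876)·(-2.23,-3.74) + 0.876·(-0.65,-2.53) = (-0.8459,-2.6800)
  v7: (1-0.876)·(0.81,-2.3) + 0.876·(3.63,-3.19) = (3.2803,-3.0796)
  v8: (1-0.876)·(2.92,-0.92) + 0.876·(8.74,-0.41) = (8.0183,-0.4732)
Perimeter = Σ |v_{i+1} − v_i|:
  edge 1→2: √(-3.6013² + 3.6844²) = 5.1521 (running 5.1521)
  edge 2→3: √(-2.0636² + 0.8179²) = 2.2198 (running 7.3719)
  edge 3→4: √(-3.0039² + -3.5037²) = 4.6151 (running 11.9870)
  edge 4→5: √(-0.6013² + -4.0416²) = 4.0861 (running 16.0731)
  edge 5→6: √(1.6201² + -3.8280²) = 4.1567 (running 20.2298)
  edge 6→7: √(4.1262² + -0.3996²) = 4.1455 (running 24.3754)
  edge 7→8: √(4.7380² + 2.6064²) = 5.4076 (running 29.7830)
  edge 8→1: √(-1.2142² + 4.6643²) = 4.8197 (running 34.6027)
Perimeter = 34.6027

Perimeter at t=0.876: 34.6027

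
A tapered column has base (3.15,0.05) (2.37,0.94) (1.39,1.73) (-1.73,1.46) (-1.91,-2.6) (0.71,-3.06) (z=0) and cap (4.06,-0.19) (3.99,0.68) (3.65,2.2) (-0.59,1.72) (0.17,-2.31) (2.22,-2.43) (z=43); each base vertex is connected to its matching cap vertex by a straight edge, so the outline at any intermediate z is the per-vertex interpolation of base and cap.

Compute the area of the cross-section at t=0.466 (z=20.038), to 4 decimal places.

Cross-section at t=0.466: each vertex is (1-t)·p0[i] + t·p1[i].
  v1: (1-0.466)·(3.15,0.05) + 0.466·(4.06,-0.19) = (3.5741,-0.0618)
  v2: (1-0.466)·(2.37,0.94) + 0.466·(3.99,0.68) = (3.1249,0.8188)
  v3: (1-0.466)·(1.39,1.73) + 0.466·(3.65,2.2) = (2.4432,1.9490)
  v4: (1-0.466)·(-1.73,1.46) + 0.466·(-0.59,1.72) = (-1.1988,1.5812)
  v5: (1-0.466)·(-1.91,-2.6) + 0.466·(0.17,-2.31) = (-0.9407,-2.4649)
  v6: (1-0.466)·(0.71,-3.06) + 0.466·(2.22,-2.43) = (1.4137,-2.7664)
Shoelace sum Σ(x_i·y_{i+1} − x_{i+1}·y_i):
  i=1: 3.5741·0.8188 − 3.1249·-0.0618 = +3.1198 (running +3.1198)
  i=2: 3.1249·1.9490 − 2.4432·0.8188 = +4.0900 (running +7.2098)
  i=3: 2.4432·1.5812 − -1.1988·1.9490 = +6.1994 (running +13.4092)
  i=4: -1.1988·-2.4649 − -0.9407·1.5812 = +4.4422 (running +17.8514)
  i=5: -0.9407·-2.7664 − 1.4137·-2.4649 = +6.0869 (running +23.9383)
  i=6: 1.4137·-0.0618 − 3.5741·-2.7664 = +9.7999 (running +33.7383)
Area = |Σ|/2 = |33.7383|/2 = 16.8691

Area at t=0.466: 16.8691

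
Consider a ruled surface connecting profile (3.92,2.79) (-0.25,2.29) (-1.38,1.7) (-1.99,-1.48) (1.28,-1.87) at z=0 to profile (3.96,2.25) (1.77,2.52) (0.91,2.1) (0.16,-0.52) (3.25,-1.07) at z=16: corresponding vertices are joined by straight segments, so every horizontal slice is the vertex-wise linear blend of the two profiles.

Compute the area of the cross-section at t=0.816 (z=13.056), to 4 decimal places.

Area at t=0.816: 11.0807

Cross-section at t=0.816: each vertex is (1-t)·p0[i] + t·p1[i].
  v1: (1-0.816)·(3.92,2.79) + 0.816·(3.96,2.25) = (3.9526,2.3494)
  v2: (1-0.816)·(-0.25,2.29) + 0.816·(1.77,2.52) = (1.3983,2.4777)
  v3: (1-0.816)·(-1.38,1.7) + 0.816·(0.91,2.1) = (0.4886,2.0264)
  v4: (1-0.816)·(-1.99,-1.48) + 0.816·(0.16,-0.52) = (-0.2356,-0.6966)
  v5: (1-0.816)·(1.28,-1.87) + 0.816·(3.25,-1.07) = (2.8875,-1.2172)
Shoelace sum Σ(x_i·y_{i+1} − x_{i+1}·y_i):
  i=1: 3.9526·2.4777 − 1.3983·2.3494 = +6.5082 (running +6.5082)
  i=2: 1.3983·2.0264 − 0.4886·2.4777 = +1.6229 (running +8.1311)
  i=3: 0.4886·-0.6966 − -0.2356·2.0264 = +0.1370 (running +8.2681)
  i=4: -0.2356·-1.2172 − 2.8875·-0.6966 = +2.2983 (running +10.5664)
  i=5: 2.8875·2.3494 − 3.9526·-1.2172 = +11.5950 (running +22.1614)
Area = |Σ|/2 = |22.1614|/2 = 11.0807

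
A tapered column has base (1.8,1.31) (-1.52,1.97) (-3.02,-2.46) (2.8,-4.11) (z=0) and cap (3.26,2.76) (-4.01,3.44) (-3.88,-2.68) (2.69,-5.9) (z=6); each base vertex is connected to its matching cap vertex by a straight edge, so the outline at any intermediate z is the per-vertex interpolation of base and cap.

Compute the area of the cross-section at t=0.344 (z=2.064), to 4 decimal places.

Cross-section at t=0.344: each vertex is (1-t)·p0[i] + t·p1[i].
  v1: (1-0.344)·(1.8,1.31) + 0.344·(3.26,2.76) = (2.3022,1.8088)
  v2: (1-0.344)·(-1.52,1.97) + 0.344·(-4.01,3.44) = (-2.3766,2.4757)
  v3: (1-0.344)·(-3.02,-2.46) + 0.344·(-3.88,-2.68) = (-3.3158,-2.5357)
  v4: (1-0.344)·(2.8,-4.11) + 0.344·(2.69,-5.9) = (2.7622,-4.7258)
Shoelace sum Σ(x_i·y_{i+1} − x_{i+1}·y_i):
  i=1: 2.3022·2.4757 − -2.3766·1.8088 = +9.9983 (running +9.9983)
  i=2: -2.3766·-2.5357 − -3.3158·2.4757 = +14.2352 (running +24.2335)
  i=3: -3.3158·-4.7258 − 2.7622·-2.5357 = +22.6738 (running +46.9073)
  i=4: 2.7622·1.8088 − 2.3022·-4.7258 = +15.8760 (running +62.7833)
Area = |Σ|/2 = |62.7833|/2 = 31.3917

Area at t=0.344: 31.3917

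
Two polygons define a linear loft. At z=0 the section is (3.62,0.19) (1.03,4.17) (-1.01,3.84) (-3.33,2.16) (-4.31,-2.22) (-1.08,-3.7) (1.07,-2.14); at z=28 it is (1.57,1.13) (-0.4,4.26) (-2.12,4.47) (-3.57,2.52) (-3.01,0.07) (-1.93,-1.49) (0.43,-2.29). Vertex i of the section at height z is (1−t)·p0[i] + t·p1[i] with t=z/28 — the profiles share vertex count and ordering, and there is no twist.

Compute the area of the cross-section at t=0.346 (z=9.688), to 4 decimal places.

Cross-section at t=0.346: each vertex is (1-t)·p0[i] + t·p1[i].
  v1: (1-0.346)·(3.62,0.19) + 0.346·(1.57,1.13) = (2.9107,0.5152)
  v2: (1-0.346)·(1.03,4.17) + 0.346·(-0.4,4.26) = (0.5352,4.2011)
  v3: (1-0.346)·(-1.01,3.84) + 0.346·(-2.12,4.47) = (-1.3941,4.0580)
  v4: (1-0.346)·(-3.33,2.16) + 0.346·(-3.57,2.52) = (-3.4130,2.2846)
  v5: (1-0.346)·(-4.31,-2.22) + 0.346·(-3.01,0.07) = (-3.8602,-1.4277)
  v6: (1-0.346)·(-1.08,-3.7) + 0.346·(-1.93,-1.49) = (-1.3741,-2.9353)
  v7: (1-0.346)·(1.07,-2.14) + 0.346·(0.43,-2.29) = (0.8486,-2.1919)
Shoelace sum Σ(x_i·y_{i+1} − x_{i+1}·y_i):
  i=1: 2.9107·4.2011 − 0.5352·0.5152 = +11.9525 (running +11.9525)
  i=2: 0.5352·4.0580 − -1.3941·4.2011 = +8.0286 (running +19.9810)
  i=3: -1.3941·2.2846 − -3.4130·4.0580 = +10.6652 (running +30.6463)
  i=4: -3.4130·-1.4277 − -3.8602·2.2846 = +13.6915 (running +44.3378)
  i=5: -3.8602·-2.9353 − -1.3741·-1.4277 = +9.3693 (running +53.7071)
  i=6: -1.3741·-2.1919 − 0.8486·-2.9353 = +5.5027 (running +59.2098)
  i=7: 0.8486·0.5152 − 2.9107·-2.1919 = +6.8172 (running +66.0269)
Area = |Σ|/2 = |66.0269|/2 = 33.0135

Area at t=0.346: 33.0135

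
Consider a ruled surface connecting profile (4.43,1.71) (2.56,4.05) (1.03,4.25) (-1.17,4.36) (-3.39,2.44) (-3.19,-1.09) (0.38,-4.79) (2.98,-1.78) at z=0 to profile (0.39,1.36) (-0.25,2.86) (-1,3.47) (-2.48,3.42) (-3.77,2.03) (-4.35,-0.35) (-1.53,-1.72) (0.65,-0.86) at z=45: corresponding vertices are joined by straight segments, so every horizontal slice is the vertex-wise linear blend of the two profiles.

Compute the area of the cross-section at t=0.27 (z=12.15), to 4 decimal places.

Cross-section at t=0.27: each vertex is (1-t)·p0[i] + t·p1[i].
  v1: (1-0.27)·(4.43,1.71) + 0.27·(0.39,1.36) = (3.3392,1.6155)
  v2: (1-0.27)·(2.56,4.05) + 0.27·(-0.25,2.86) = (1.8013,3.7287)
  v3: (1-0.27)·(1.03,4.25) + 0.27·(-1,3.47) = (0.4819,4.0394)
  v4: (1-0.27)·(-1.17,4.36) + 0.27·(-2.48,3.42) = (-1.5237,4.1062)
  v5: (1-0.27)·(-3.39,2.44) + 0.27·(-3.77,2.03) = (-3.4926,2.3293)
  v6: (1-0.27)·(-3.19,-1.09) + 0.27·(-4.35,-0.35) = (-3.5032,-0.8902)
  v7: (1-0.27)·(0.38,-4.79) + 0.27·(-1.53,-1.72) = (-0.1357,-3.9611)
  v8: (1-0.27)·(2.98,-1.78) + 0.27·(0.65,-0.86) = (2.3509,-1.5316)
Shoelace sum Σ(x_i·y_{i+1} − x_{i+1}·y_i):
  i=1: 3.3392·3.7287 − 1.8013·1.6155 = +9.5409 (running +9.5409)
  i=2: 1.8013·4.0394 − 0.4819·3.7287 = +5.4793 (running +15.0202)
  i=3: 0.4819·4.1062 − -1.5237·4.0394 = +8.1336 (running +23.1538)
  i=4: -1.5237·2.3293 − -3.4926·4.1062 = +10.7922 (running +33.9460)
  i=5: -3.4926·-0.8902 − -3.5032·2.3293 = +11.2691 (running +45.2151)
  i=6: -3.5032·-3.9611 − -0.1357·-0.8902 = +13.7557 (running +58.9708)
  i=7: -0.1357·-1.5316 − 2.3509·-3.9611 = +9.5200 (running +68.4908)
  i=8: 2.3509·1.6155 − 3.3392·-1.5316 = +8.9122 (running +77.4030)
Area = |Σ|/2 = |77.4030|/2 = 38.7015

Area at t=0.27: 38.7015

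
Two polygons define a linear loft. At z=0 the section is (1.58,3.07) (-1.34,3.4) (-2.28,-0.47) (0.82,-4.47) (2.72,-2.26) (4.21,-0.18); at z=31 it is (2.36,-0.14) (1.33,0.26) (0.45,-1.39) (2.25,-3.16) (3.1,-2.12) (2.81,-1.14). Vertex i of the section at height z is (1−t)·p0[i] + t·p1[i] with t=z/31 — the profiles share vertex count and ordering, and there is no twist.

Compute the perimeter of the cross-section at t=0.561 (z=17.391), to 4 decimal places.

Perimeter at t=0.561: 14.3141

Cross-section at t=0.561: each vertex is (1-t)·p0[i] + t·p1[i].
  v1: (1-0.561)·(1.58,3.07) + 0.561·(2.36,-0.14) = (2.0176,1.2692)
  v2: (1-0.561)·(-1.34,3.4) + 0.561·(1.33,0.26) = (0.1579,1.6385)
  v3: (1-0.561)·(-2.28,-0.47) + 0.561·(0.45,-1.39) = (-0.7485,-0.9861)
  v4: (1-0.561)·(0.82,-4.47) + 0.561·(2.25,-3.16) = (1.6222,-3.7351)
  v5: (1-0.561)·(2.72,-2.26) + 0.561·(3.1,-2.12) = (2.9332,-2.1815)
  v6: (1-0.561)·(4.21,-0.18) + 0.561·(2.81,-1.14) = (3.4246,-0.7186)
Perimeter = Σ |v_{i+1} − v_i|:
  edge 1→2: √(-1.8597² + 0.3693²) = 1.8960 (running 1.8960)
  edge 2→3: √(-0.9063² + -2.6246²) = 2.7767 (running 4.6727)
  edge 3→4: √(2.3707² + -2.7490²) = 3.6300 (running 8.3027)
  edge 4→5: √(1.3110² + 1.5536²) = 2.0328 (running 10.3355)
  edge 5→6: √(0.4914² + 1.4629²) = 1.5432 (running 11.8788)
  edge 6→1: √(-1.4070² + 1.9877²) = 2.4353 (running 14.3141)
Perimeter = 14.3141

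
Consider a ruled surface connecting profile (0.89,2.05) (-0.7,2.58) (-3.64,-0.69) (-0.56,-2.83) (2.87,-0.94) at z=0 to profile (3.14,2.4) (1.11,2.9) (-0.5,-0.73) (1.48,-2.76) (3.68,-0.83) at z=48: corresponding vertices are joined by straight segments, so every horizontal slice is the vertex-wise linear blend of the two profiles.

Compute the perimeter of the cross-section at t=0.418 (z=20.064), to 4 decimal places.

Cross-section at t=0.418: each vertex is (1-t)·p0[i] + t·p1[i].
  v1: (1-0.418)·(0.89,2.05) + 0.418·(3.14,2.4) = (1.8305,2.1963)
  v2: (1-0.418)·(-0.7,2.58) + 0.418·(1.11,2.9) = (0.0566,2.7138)
  v3: (1-0.418)·(-3.64,-0.69) + 0.418·(-0.5,-0.73) = (-2.3275,-0.7067)
  v4: (1-0.418)·(-0.56,-2.83) + 0.418·(1.48,-2.76) = (0.2927,-2.8007)
  v5: (1-0.418)·(2.87,-0.94) + 0.418·(3.68,-0.83) = (3.2086,-0.8940)
Perimeter = Σ |v_{i+1} − v_i|:
  edge 1→2: √(-1.7739² + 0.5175²) = 1.8479 (running 1.8479)
  edge 2→3: √(-2.3841² + -3.4205²) = 4.1693 (running 6.0172)
  edge 3→4: √(2.6202² + -2.0940²) = 3.3542 (running 9.3714)
  edge 4→5: √(2.9159² + 1.9067²) = 3.4839 (running 12.8553)
  edge 5→1: √(-1.3781² + 3.0903²) = 3.3837 (running 16.2390)
Perimeter = 16.2390

Perimeter at t=0.418: 16.2390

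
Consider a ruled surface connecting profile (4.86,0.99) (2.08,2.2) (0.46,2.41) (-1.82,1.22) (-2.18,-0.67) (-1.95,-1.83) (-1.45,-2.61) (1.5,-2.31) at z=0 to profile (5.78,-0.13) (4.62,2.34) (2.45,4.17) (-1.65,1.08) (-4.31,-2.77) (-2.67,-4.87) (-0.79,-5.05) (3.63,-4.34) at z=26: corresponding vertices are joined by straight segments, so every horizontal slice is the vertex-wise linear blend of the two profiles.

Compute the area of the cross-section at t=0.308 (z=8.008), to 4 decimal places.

Cross-section at t=0.308: each vertex is (1-t)·p0[i] + t·p1[i].
  v1: (1-0.308)·(4.86,0.99) + 0.308·(5.78,-0.13) = (5.1434,0.6450)
  v2: (1-0.308)·(2.08,2.2) + 0.308·(4.62,2.34) = (2.8623,2.2431)
  v3: (1-0.308)·(0.46,2.41) + 0.308·(2.45,4.17) = (1.0729,2.9521)
  v4: (1-0.308)·(-1.82,1.22) + 0.308·(-1.65,1.08) = (-1.7676,1.1769)
  v5: (1-0.308)·(-2.18,-0.67) + 0.308·(-4.31,-2.77) = (-2.8360,-1.3168)
  v6: (1-0.308)·(-1.95,-1.83) + 0.308·(-2.67,-4.87) = (-2.1718,-2.7663)
  v7: (1-0.308)·(-1.45,-2.61) + 0.308·(-0.79,-5.05) = (-1.2467,-3.3615)
  v8: (1-0.308)·(1.5,-2.31) + 0.308·(3.63,-4.34) = (2.1560,-2.9352)
Shoelace sum Σ(x_i·y_{i+1} − x_{i+1}·y_i):
  i=1: 5.1434·2.2431 − 2.8623·0.6450 = +9.6909 (running +9.6909)
  i=2: 2.8623·2.9521 − 1.0729·2.2431 = +6.0431 (running +15.7340)
  i=3: 1.0729·1.1769 − -1.7676·2.9521 = +6.4809 (running +22.2149)
  i=4: -1.7676·-1.3168 − -2.8360·1.1769 = +5.6653 (running +27.8802)
  i=5: -2.8360·-2.7663 − -2.1718·-1.3168 = +4.9856 (running +32.8658)
  i=6: -2.1718·-3.3615 − -1.2467·-2.7663 = +3.8516 (running +36.7174)
  i=7: -1.2467·-2.9352 − 2.1560·-3.3615 = +10.9070 (running +47.6244)
  i=8: 2.1560·0.6450 − 5.1434·-2.9352 = +16.4877 (running +64.1121)
Area = |Σ|/2 = |64.1121|/2 = 32.0561

Area at t=0.308: 32.0561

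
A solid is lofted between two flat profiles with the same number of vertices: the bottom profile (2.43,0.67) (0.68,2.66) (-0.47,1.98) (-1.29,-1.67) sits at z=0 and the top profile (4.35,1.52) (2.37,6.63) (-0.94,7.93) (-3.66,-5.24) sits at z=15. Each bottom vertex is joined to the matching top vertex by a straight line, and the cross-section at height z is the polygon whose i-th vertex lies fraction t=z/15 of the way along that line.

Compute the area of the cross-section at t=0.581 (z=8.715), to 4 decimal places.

Area at t=0.581: 27.9272

Cross-section at t=0.581: each vertex is (1-t)·p0[i] + t·p1[i].
  v1: (1-0.581)·(2.43,0.67) + 0.581·(4.35,1.52) = (3.5455,1.1639)
  v2: (1-0.581)·(0.68,2.66) + 0.581·(2.37,6.63) = (1.6619,4.9666)
  v3: (1-0.581)·(-0.47,1.98) + 0.581·(-0.94,7.93) = (-0.7431,5.4369)
  v4: (1-0.581)·(-1.29,-1.67) + 0.581·(-3.66,-5.24) = (-2.6670,-3.7442)
Shoelace sum Σ(x_i·y_{i+1} − x_{i+1}·y_i):
  i=1: 3.5455·4.9666 − 1.6619·1.1639 = +15.6749 (running +15.6749)
  i=2: 1.6619·5.4369 − -0.7431·4.9666 = +12.7261 (running +28.4010)
  i=3: -0.7431·-3.7442 − -2.6670·5.4369 = +17.2824 (running +45.6834)
  i=4: -2.6670·1.1639 − 3.5455·-3.7442 = +10.1711 (running +55.8544)
Area = |Σ|/2 = |55.8544|/2 = 27.9272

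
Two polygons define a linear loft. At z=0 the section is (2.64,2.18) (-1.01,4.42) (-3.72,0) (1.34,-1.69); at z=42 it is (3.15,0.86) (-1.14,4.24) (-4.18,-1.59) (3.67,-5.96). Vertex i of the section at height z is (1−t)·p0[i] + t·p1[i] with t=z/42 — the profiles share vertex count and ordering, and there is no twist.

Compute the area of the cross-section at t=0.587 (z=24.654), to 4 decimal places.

Cross-section at t=0.587: each vertex is (1-t)·p0[i] + t·p1[i].
  v1: (1-0.587)·(2.64,2.18) + 0.587·(3.15,0.86) = (2.9394,1.4052)
  v2: (1-0.587)·(-1.01,4.42) + 0.587·(-1.14,4.24) = (-1.0863,4.3143)
  v3: (1-0.587)·(-3.72,0) + 0.587·(-4.18,-1.59) = (-3.9900,-0.9333)
  v4: (1-0.587)·(1.34,-1.69) + 0.587·(3.67,-5.96) = (2.7077,-4.1965)
Shoelace sum Σ(x_i·y_{i+1} − x_{i+1}·y_i):
  i=1: 2.9394·4.3143 − -1.0863·1.4052 = +14.2079 (running +14.2079)
  i=2: -1.0863·-0.9333 − -3.9900·4.3143 = +18.2282 (running +32.4361)
  i=3: -3.9900·-4.1965 − 2.7077·-0.9333 = +19.2713 (running +51.7073)
  i=4: 2.7077·1.4052 − 2.9394·-4.1965 = +16.1398 (running +67.8471)
Area = |Σ|/2 = |67.8471|/2 = 33.9236

Area at t=0.587: 33.9236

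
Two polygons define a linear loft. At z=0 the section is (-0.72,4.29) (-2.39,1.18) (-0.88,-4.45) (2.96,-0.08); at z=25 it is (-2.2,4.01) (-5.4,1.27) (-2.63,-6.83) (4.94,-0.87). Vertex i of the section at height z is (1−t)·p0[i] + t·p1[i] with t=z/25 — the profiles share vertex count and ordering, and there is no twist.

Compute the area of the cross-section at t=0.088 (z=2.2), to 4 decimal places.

Area at t=0.088: 25.9563

Cross-section at t=0.088: each vertex is (1-t)·p0[i] + t·p1[i].
  v1: (1-0.088)·(-0.72,4.29) + 0.088·(-2.2,4.01) = (-0.8502,4.2654)
  v2: (1-0.088)·(-2.39,1.18) + 0.088·(-5.4,1.27) = (-2.6549,1.1879)
  v3: (1-0.088)·(-0.88,-4.45) + 0.088·(-2.63,-6.83) = (-1.0340,-4.6594)
  v4: (1-0.088)·(2.96,-0.08) + 0.088·(4.94,-0.87) = (3.1342,-0.1495)
Shoelace sum Σ(x_i·y_{i+1} − x_{i+1}·y_i):
  i=1: -0.8502·1.1879 − -2.6549·4.2654 = +10.3140 (running +10.3140)
  i=2: -2.6549·-4.6594 − -1.0340·1.1879 = +13.5986 (running +23.9126)
  i=3: -1.0340·-0.1495 − 3.1342·-4.6594 = +14.7584 (running +38.6710)
  i=4: 3.1342·4.2654 − -0.8502·-0.1495 = +13.2415 (running +51.9125)
Area = |Σ|/2 = |51.9125|/2 = 25.9563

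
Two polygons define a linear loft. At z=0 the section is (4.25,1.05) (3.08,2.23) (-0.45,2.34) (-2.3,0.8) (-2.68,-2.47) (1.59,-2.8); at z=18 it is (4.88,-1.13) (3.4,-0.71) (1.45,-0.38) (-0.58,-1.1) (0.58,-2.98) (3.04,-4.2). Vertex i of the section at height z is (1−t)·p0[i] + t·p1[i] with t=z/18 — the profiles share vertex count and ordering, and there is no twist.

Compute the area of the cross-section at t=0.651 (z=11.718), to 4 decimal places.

Area at t=0.651: 16.6160

Cross-section at t=0.651: each vertex is (1-t)·p0[i] + t·p1[i].
  v1: (1-0.651)·(4.25,1.05) + 0.651·(4.88,-1.13) = (4.6601,-0.3692)
  v2: (1-0.651)·(3.08,2.23) + 0.651·(3.4,-0.71) = (3.2883,0.3161)
  v3: (1-0.651)·(-0.45,2.34) + 0.651·(1.45,-0.38) = (0.7869,0.5693)
  v4: (1-0.651)·(-2.3,0.8) + 0.651·(-0.58,-1.1) = (-1.1803,-0.4369)
  v5: (1-0.651)·(-2.68,-2.47) + 0.651·(0.58,-2.98) = (-0.5577,-2.8020)
  v6: (1-0.651)·(1.59,-2.8) + 0.651·(3.04,-4.2) = (2.5339,-3.7114)
Shoelace sum Σ(x_i·y_{i+1} − x_{i+1}·y_i):
  i=1: 4.6601·0.3161 − 3.2883·-0.3692 = +2.6869 (running +2.6869)
  i=2: 3.2883·0.5693 − 0.7869·0.3161 = +1.6233 (running +4.3101)
  i=3: 0.7869·-0.4369 − -1.1803·0.5693 = +0.3281 (running +4.6382)
  i=4: -1.1803·-2.8020 − -0.5577·-0.4369 = +3.0635 (running +7.7017)
  i=5: -0.5577·-3.7114 − 2.5339·-2.8020 = +9.1701 (running +16.8719)
  i=6: 2.5339·-0.3692 − 4.6601·-3.7114 = +16.3601 (running +33.2320)
Area = |Σ|/2 = |33.2320|/2 = 16.6160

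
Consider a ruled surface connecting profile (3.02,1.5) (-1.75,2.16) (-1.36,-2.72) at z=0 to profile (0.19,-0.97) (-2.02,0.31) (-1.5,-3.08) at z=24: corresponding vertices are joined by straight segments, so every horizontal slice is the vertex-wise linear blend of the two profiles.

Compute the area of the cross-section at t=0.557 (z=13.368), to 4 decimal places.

Cross-section at t=0.557: each vertex is (1-t)·p0[i] + t·p1[i].
  v1: (1-0.557)·(3.02,1.5) + 0.557·(0.19,-0.97) = (1.4437,0.1242)
  v2: (1-0.557)·(-1.75,2.16) + 0.557·(-2.02,0.31) = (-1.9004,1.1296)
  v3: (1-0.557)·(-1.36,-2.72) + 0.557·(-1.5,-3.08) = (-1.4380,-2.9205)
Shoelace sum Σ(x_i·y_{i+1} − x_{i+1}·y_i):
  i=1: 1.4437·1.1296 − -1.9004·0.1242 = +1.8668 (running +1.8668)
  i=2: -1.9004·-2.9205 − -1.4380·1.1296 = +7.1744 (running +9.0412)
  i=3: -1.4380·0.1242 − 1.4437·-2.9205 = +4.0377 (running +13.0789)
Area = |Σ|/2 = |13.0789|/2 = 6.5394

Area at t=0.557: 6.5394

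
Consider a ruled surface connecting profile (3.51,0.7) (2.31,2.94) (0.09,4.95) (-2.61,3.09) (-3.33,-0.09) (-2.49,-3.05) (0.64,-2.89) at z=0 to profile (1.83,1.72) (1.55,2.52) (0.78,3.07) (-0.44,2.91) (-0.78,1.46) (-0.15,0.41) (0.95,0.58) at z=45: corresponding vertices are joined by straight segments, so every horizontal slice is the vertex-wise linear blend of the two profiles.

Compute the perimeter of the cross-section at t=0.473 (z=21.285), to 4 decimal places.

Cross-section at t=0.473: each vertex is (1-t)·p0[i] + t·p1[i].
  v1: (1-0.473)·(3.51,0.7) + 0.473·(1.83,1.72) = (2.7154,1.1825)
  v2: (1-0.473)·(2.31,2.94) + 0.473·(1.55,2.52) = (1.9505,2.7413)
  v3: (1-0.473)·(0.09,4.95) + 0.473·(0.78,3.07) = (0.4164,4.0608)
  v4: (1-0.473)·(-2.61,3.09) + 0.473·(-0.44,2.91) = (-1.5836,3.0049)
  v5: (1-0.473)·(-3.33,-0.09) + 0.473·(-0.78,1.46) = (-2.1239,0.6431)
  v6: (1-0.473)·(-2.49,-3.05) + 0.473·(-0.15,0.41) = (-1.3832,-1.4134)
  v7: (1-0.473)·(0.64,-2.89) + 0.473·(0.95,0.58) = (0.7866,-1.2487)
Perimeter = Σ |v_{i+1} − v_i|:
  edge 1→2: √(-0.7648² + 1.5589²) = 1.7364 (running 1.7364)
  edge 2→3: √(-1.5341² + 1.3194²) = 2.0235 (running 3.7599)
  edge 3→4: √(-2.0000² + -1.0559²) = 2.2616 (running 6.0215)
  edge 4→5: √(-0.5403² + -2.3617²) = 2.4227 (running 8.4442)
  edge 5→6: √(0.7407² + -2.0566²) = 2.1859 (running 10.6301)
  edge 6→7: √(2.1698² + 0.1647²) = 2.1761 (running 12.8061)
  edge 7→1: √(1.9287² + 2.4311²) = 3.1033 (running 15.9094)
Perimeter = 15.9094

Perimeter at t=0.473: 15.9094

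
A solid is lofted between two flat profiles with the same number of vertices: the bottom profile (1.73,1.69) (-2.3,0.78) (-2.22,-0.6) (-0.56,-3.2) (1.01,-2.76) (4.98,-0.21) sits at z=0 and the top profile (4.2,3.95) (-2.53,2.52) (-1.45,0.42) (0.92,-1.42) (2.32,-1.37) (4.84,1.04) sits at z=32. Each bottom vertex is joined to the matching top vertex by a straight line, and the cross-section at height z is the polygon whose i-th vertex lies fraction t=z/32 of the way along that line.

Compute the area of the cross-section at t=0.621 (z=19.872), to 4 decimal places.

Cross-section at t=0.621: each vertex is (1-t)·p0[i] + t·p1[i].
  v1: (1-0.621)·(1.73,1.69) + 0.621·(4.2,3.95) = (3.2639,3.0935)
  v2: (1-0.621)·(-2.3,0.78) + 0.621·(-2.53,2.52) = (-2.4428,1.8605)
  v3: (1-0.621)·(-2.22,-0.6) + 0.621·(-1.45,0.42) = (-1.7418,0.0334)
  v4: (1-0.621)·(-0.56,-3.2) + 0.621·(0.92,-1.42) = (0.3591,-2.0946)
  v5: (1-0.621)·(1.01,-2.76) + 0.621·(2.32,-1.37) = (1.8235,-1.8968)
  v6: (1-0.621)·(4.98,-0.21) + 0.621·(4.84,1.04) = (4.8931,0.5662)
Shoelace sum Σ(x_i·y_{i+1} − x_{i+1}·y_i):
  i=1: 3.2639·1.8605 − -2.4428·3.0935 = +13.6294 (running +13.6294)
  i=2: -2.4428·0.0334 − -1.7418·1.8605 = +3.1591 (running +16.7885)
  i=3: -1.7418·-2.0946 − 0.3591·0.0334 = +3.6365 (running +20.4249)
  i=4: 0.3591·-1.8968 − 1.8235·-2.0946 = +3.1385 (running +23.5634)
  i=5: 1.8235·0.5662 − 4.8931·-1.8968 = +10.3138 (running +33.8772)
  i=6: 4.8931·3.0935 − 3.2639·0.5662 = +13.2883 (running +47.1655)
Area = |Σ|/2 = |47.1655|/2 = 23.5827

Area at t=0.621: 23.5827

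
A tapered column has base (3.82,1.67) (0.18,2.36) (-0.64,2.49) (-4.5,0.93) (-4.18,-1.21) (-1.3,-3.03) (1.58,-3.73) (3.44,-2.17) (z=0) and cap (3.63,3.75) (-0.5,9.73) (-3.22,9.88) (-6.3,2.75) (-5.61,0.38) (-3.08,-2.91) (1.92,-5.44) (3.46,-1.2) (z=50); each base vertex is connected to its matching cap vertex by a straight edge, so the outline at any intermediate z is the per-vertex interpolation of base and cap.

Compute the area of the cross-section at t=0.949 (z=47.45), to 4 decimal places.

Area at t=0.949: 97.8682

Cross-section at t=0.949: each vertex is (1-t)·p0[i] + t·p1[i].
  v1: (1-0.949)·(3.82,1.67) + 0.949·(3.63,3.75) = (3.6397,3.6439)
  v2: (1-0.949)·(0.18,2.36) + 0.949·(-0.5,9.73) = (-0.4653,9.3541)
  v3: (1-0.949)·(-0.64,2.49) + 0.949·(-3.22,9.88) = (-3.0884,9.5031)
  v4: (1-0.949)·(-4.5,0.93) + 0.949·(-6.3,2.75) = (-6.2082,2.6572)
  v5: (1-0.949)·(-4.18,-1.21) + 0.949·(-5.61,0.38) = (-5.5371,0.2989)
  v6: (1-0.949)·(-1.3,-3.03) + 0.949·(-3.08,-2.91) = (-2.9892,-2.9161)
  v7: (1-0.949)·(1.58,-3.73) + 0.949·(1.92,-5.44) = (1.9027,-5.3528)
  v8: (1-0.949)·(3.44,-2.17) + 0.949·(3.46,-1.2) = (3.4590,-1.2495)
Shoelace sum Σ(x_i·y_{i+1} − x_{i+1}·y_i):
  i=1: 3.6397·9.3541 − -0.4653·3.6439 = +35.7417 (running +35.7417)
  i=2: -0.4653·9.5031 − -3.0884·9.3541 = +24.4675 (running +60.2092)
  i=3: -3.0884·2.6572 − -6.2082·9.5031 = +50.7907 (running +110.9999)
  i=4: -6.2082·0.2989 − -5.5371·2.6572 = +12.8573 (running +123.8572)
  i=5: -5.5371·-2.9161 − -2.9892·0.2989 = +17.0403 (running +140.8975)
  i=6: -2.9892·-5.3528 − 1.9027·-2.9161 = +21.5491 (running +162.4466)
  i=7: 1.9027·-1.2495 − 3.4590·-5.3528 = +16.1379 (running +178.5844)
  i=8: 3.4590·3.6439 − 3.6397·-1.2495 = +17.1519 (running +195.7364)
Area = |Σ|/2 = |195.7364|/2 = 97.8682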